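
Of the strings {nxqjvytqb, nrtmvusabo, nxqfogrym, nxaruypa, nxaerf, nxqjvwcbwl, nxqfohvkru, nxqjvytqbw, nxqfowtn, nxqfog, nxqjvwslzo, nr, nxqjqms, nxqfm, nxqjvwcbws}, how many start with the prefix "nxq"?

Traverse to the node for "nxq", then collect every word in that subtree.
Words under "nxq": nxqfm, nxqfog, nxqfogrym, nxqfohvkru, nxqfowtn, nxqjqms, nxqjvwcbwl, nxqjvwcbws, nxqjvwslzo, nxqjvytqb, nxqjvytqbw
Count: 11

11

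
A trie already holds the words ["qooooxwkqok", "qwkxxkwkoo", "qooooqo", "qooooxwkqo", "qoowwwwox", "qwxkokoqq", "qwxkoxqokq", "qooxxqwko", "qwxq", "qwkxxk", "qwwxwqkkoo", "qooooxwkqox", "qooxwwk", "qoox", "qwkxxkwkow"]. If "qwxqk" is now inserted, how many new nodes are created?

The longest prefix of "qwxqk" already in the trie is "qwxq" (length 4).
New nodes needed: |"qwxqk"| − 4 = 5 − 4 = 1.

1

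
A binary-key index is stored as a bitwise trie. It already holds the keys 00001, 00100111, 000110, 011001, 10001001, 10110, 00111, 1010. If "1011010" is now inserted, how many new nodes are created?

The longest prefix of "1011010" already in the trie is "10110" (length 5).
New nodes needed: |"1011010"| − 5 = 7 − 5 = 2.

2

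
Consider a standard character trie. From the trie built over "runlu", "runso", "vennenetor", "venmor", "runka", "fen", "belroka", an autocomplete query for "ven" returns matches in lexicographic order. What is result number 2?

vennenetor

DFS of the "ven" subtree visits, in order: "venmor", "vennenetor"
The 2nd is vennenetor.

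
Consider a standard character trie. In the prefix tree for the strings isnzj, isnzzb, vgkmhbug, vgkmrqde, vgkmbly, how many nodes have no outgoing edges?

5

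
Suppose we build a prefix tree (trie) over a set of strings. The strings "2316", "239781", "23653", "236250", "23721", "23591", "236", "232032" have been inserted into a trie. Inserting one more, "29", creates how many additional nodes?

Walking "29" from the root, the first 1 characters ("2") follow existing edges; "9" is the first miss.
So 2 − 1 = 1 new nodes.

1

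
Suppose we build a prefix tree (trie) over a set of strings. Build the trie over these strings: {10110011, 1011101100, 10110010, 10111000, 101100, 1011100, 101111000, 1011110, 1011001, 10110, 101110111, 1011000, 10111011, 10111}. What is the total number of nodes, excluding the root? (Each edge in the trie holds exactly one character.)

Trace insertions, counting only characters that open a new branch:
  "10110011" → 8 new (1, 0, 1, 1, 0, 0, 1, 1)
  "1011101100" → prefix "1011" already present; 6 new (1, 0, 1, 1, 0, 0)
  "10110010" → prefix "1011001" already present; 1 new (0)
  "10111000" → prefix "101110" already present; 2 new (0, 0)
  "101100" → prefix "101100" already present; 0 new (none)
  "1011100" → prefix "1011100" already present; 0 new (none)
  "101111000" → prefix "10111" already present; 4 new (1, 0, 0, 0)
  "1011110" → prefix "1011110" already present; 0 new (none)
  "1011001" → prefix "1011001" already present; 0 new (none)
  "10110" → prefix "10110" already present; 0 new (none)
  "101110111" → prefix "10111011" already present; 1 new (1)
  "1011000" → prefix "101100" already present; 1 new (0)
  "10111011" → prefix "10111011" already present; 0 new (none)
  "10111" → prefix "10111" already present; 0 new (none)
Total nodes = 8 + 6 + 1 + 2 + 0 + 0 + 4 + 0 + 0 + 0 + 1 + 1 + 0 + 0 = 23

23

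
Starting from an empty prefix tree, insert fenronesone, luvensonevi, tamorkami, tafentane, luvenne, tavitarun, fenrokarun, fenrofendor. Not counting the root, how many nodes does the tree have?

58

Trace insertions, counting only characters that open a new branch:
  "fenronesone" → 11 new (f, e, n, r, o, n, e, s, o, n, e)
  "luvensonevi" → 11 new (l, u, v, e, n, s, o, n, e, v, i)
  "tamorkami" → 9 new (t, a, m, o, r, k, a, m, i)
  "tafentane" → prefix "ta" already present; 7 new (f, e, n, t, a, n, e)
  "luvenne" → prefix "luven" already present; 2 new (n, e)
  "tavitarun" → prefix "ta" already present; 7 new (v, i, t, a, r, u, n)
  "fenrokarun" → prefix "fenro" already present; 5 new (k, a, r, u, n)
  "fenrofendor" → prefix "fenro" already present; 6 new (f, e, n, d, o, r)
Total nodes = 11 + 11 + 9 + 7 + 2 + 7 + 5 + 6 = 58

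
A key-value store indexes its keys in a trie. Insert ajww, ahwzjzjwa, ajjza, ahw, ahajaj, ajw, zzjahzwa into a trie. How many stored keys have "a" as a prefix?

6

Filter for entries beginning with "a":
Words under "a": ahajaj, ahw, ahwzjzjwa, ajjza, ajw, ajww
Count: 6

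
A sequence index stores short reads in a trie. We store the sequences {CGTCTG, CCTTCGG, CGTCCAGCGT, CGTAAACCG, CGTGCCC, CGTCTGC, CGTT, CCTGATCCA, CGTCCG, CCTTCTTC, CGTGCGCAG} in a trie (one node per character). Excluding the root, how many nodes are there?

44

Trace insertions, counting only characters that open a new branch:
  "CGTCTG" → 6 new (C, G, T, C, T, G)
  "CCTTCGG" → prefix "C" already present; 6 new (C, T, T, C, G, G)
  "CGTCCAGCGT" → prefix "CGTC" already present; 6 new (C, A, G, C, G, T)
  "CGTAAACCG" → prefix "CGT" already present; 6 new (A, A, A, C, C, G)
  "CGTGCCC" → prefix "CGT" already present; 4 new (G, C, C, C)
  "CGTCTGC" → prefix "CGTCTG" already present; 1 new (C)
  "CGTT" → prefix "CGT" already present; 1 new (T)
  "CCTGATCCA" → prefix "CCT" already present; 6 new (G, A, T, C, C, A)
  "CGTCCG" → prefix "CGTCC" already present; 1 new (G)
  "CCTTCTTC" → prefix "CCTTC" already present; 3 new (T, T, C)
  "CGTGCGCAG" → prefix "CGTGC" already present; 4 new (G, C, A, G)
Total nodes = 6 + 6 + 6 + 6 + 4 + 1 + 1 + 6 + 1 + 3 + 4 = 44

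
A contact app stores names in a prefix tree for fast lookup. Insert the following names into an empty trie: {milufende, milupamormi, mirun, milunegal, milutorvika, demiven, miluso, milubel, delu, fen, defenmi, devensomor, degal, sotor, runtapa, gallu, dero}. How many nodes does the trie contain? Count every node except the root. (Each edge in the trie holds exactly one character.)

For each word, the new-node count is its length minus the longest prefix already in the trie:
  "milufende" → 9 new (m, i, l, u, f, e, n, d, e)
  "milupamormi" → prefix "milu" already present; 7 new (p, a, m, o, r, m, i)
  "mirun" → prefix "mi" already present; 3 new (r, u, n)
  "milunegal" → prefix "milu" already present; 5 new (n, e, g, a, l)
  "milutorvika" → prefix "milu" already present; 7 new (t, o, r, v, i, k, a)
  "demiven" → 7 new (d, e, m, i, v, e, n)
  "miluso" → prefix "milu" already present; 2 new (s, o)
  "milubel" → prefix "milu" already present; 3 new (b, e, l)
  "delu" → prefix "de" already present; 2 new (l, u)
  "fen" → 3 new (f, e, n)
  "defenmi" → prefix "de" already present; 5 new (f, e, n, m, i)
  "devensomor" → prefix "de" already present; 8 new (v, e, n, s, o, m, o, r)
  "degal" → prefix "de" already present; 3 new (g, a, l)
  "sotor" → 5 new (s, o, t, o, r)
  "runtapa" → 7 new (r, u, n, t, a, p, a)
  "gallu" → 5 new (g, a, l, l, u)
  "dero" → prefix "de" already present; 2 new (r, o)
Total nodes = 9 + 7 + 3 + 5 + 7 + 7 + 2 + 3 + 2 + 3 + 5 + 8 + 3 + 5 + 7 + 5 + 2 = 83

83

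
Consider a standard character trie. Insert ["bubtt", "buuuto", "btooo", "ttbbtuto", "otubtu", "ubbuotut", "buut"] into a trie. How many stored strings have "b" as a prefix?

Traverse to the node for "b", then collect every word in that subtree.
Matches: "btooo", "bubtt", "buut", "buuuto"
Count: 4

4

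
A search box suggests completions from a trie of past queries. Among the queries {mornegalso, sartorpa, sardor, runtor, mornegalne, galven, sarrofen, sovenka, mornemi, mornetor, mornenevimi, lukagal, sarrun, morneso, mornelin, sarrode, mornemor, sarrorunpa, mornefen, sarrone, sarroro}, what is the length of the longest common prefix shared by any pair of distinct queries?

The deepest shared node is where two words last agree before diverging.
e.g. "mornegalne" and "mornegalso" share the prefix "mornegal" of length 8; no pair shares a longer one.
Longest shared-prefix length: 8

8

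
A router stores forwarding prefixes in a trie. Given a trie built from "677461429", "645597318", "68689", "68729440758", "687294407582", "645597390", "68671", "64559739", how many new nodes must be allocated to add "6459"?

The longest prefix of "6459" already in the trie is "645" (length 3).
New nodes needed: |"6459"| − 3 = 4 − 3 = 1.

1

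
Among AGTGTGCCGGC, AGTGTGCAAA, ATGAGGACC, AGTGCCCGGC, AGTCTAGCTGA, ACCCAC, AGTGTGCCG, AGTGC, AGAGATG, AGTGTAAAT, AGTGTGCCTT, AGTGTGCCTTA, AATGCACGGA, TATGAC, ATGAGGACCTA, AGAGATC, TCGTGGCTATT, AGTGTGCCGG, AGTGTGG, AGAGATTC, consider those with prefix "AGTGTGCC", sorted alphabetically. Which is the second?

AGTGTGCCGG

Words with prefix "AGTGTGCC", in lexicographic order: "AGTGTGCCG", "AGTGTGCCGG", "AGTGTGCCGGC", "AGTGTGCCTT", "AGTGTGCCTTA"
The 2nd is AGTGTGCCGG.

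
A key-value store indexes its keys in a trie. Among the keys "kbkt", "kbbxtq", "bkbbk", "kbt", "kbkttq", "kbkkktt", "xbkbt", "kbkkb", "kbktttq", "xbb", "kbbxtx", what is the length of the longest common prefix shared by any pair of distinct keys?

Look for the deepest trie node that still has at least two words in its subtree.
"kbbxtq" and "kbbxtx" agree on "kbbxt" (5 characters) before diverging; nothing deeper is shared.
Longest shared-prefix length: 5

5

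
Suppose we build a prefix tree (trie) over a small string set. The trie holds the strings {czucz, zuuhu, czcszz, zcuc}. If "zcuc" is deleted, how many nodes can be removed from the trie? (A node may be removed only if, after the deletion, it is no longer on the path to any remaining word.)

A node on "zcuc"'s path can go only if nothing else ends at it or branches off below it.
The suffix "cuc" (3 nodes) is used only by "zcuc"; the node for "z" still has the child "u", so pruning stops there.
Nodes removed: 3

3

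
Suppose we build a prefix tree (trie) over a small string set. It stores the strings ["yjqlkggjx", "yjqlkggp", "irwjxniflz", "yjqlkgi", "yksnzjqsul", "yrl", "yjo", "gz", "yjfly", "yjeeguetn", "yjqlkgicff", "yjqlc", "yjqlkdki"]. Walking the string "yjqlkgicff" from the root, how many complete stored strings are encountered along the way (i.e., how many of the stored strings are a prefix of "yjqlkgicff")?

2

Walk "yjqlkgicff" from the root; an end-of-word marker is hit whenever a stored word is a prefix of "yjqlkgicff".
Prefixes of the query that are stored words: "yjqlkgi", "yjqlkgicff"
Count: 2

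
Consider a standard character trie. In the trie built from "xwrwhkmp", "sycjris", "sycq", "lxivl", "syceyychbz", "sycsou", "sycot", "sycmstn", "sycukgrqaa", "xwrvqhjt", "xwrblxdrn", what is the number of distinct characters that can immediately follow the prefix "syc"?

7

The children of the "syc" node are the distinct next characters among strings starting with "syc".
Characters that immediately follow "syc" among the stored strings: {e, j, m, o, q, s, u}.
That node has 7 child edges.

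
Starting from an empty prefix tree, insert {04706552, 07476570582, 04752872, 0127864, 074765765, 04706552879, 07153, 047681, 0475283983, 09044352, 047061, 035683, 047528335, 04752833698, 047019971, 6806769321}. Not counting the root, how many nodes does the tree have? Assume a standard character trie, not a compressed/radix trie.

77

For each word, the new-node count is its length minus the longest prefix already in the trie:
  "04706552" → 8 new (0, 4, 7, 0, 6, 5, 5, 2)
  "07476570582" → prefix "0" already present; 10 new (7, 4, 7, 6, 5, 7, 0, 5, 8, 2)
  "04752872" → prefix "047" already present; 5 new (5, 2, 8, 7, 2)
  "0127864" → prefix "0" already present; 6 new (1, 2, 7, 8, 6, 4)
  "074765765" → prefix "0747657" already present; 2 new (6, 5)
  "04706552879" → prefix "04706552" already present; 3 new (8, 7, 9)
  "07153" → prefix "07" already present; 3 new (1, 5, 3)
  "047681" → prefix "047" already present; 3 new (6, 8, 1)
  "0475283983" → prefix "047528" already present; 4 new (3, 9, 8, 3)
  "09044352" → prefix "0" already present; 7 new (9, 0, 4, 4, 3, 5, 2)
  "047061" → prefix "04706" already present; 1 new (1)
  "035683" → prefix "0" already present; 5 new (3, 5, 6, 8, 3)
  "047528335" → prefix "0475283" already present; 2 new (3, 5)
  "04752833698" → prefix "04752833" already present; 3 new (6, 9, 8)
  "047019971" → prefix "0470" already present; 5 new (1, 9, 9, 7, 1)
  "6806769321" → 10 new (6, 8, 0, 6, 7, 6, 9, 3, 2, 1)
Total nodes = 8 + 10 + 5 + 6 + 2 + 3 + 3 + 3 + 4 + 7 + 1 + 5 + 2 + 3 + 5 + 10 = 77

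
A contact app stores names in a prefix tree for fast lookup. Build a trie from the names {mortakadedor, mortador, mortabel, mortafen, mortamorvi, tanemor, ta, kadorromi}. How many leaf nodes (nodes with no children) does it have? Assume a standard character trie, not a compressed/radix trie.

Leaves are exactly the stored words that no other stored word extends.
Those words: "kadorromi", "mortabel", "mortador", "mortafen", "mortakadedor", "mortamorvi", "tanemor"
Leaf count: 7

7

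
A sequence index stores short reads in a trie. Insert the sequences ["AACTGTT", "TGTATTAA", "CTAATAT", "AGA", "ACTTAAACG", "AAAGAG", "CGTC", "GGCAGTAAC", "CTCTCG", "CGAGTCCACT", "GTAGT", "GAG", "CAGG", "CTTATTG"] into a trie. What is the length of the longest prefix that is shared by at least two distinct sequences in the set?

Equivalently: take the maximum, over all pairs, of their longest common prefix length.
"AAAGAG" and "AACTGTT" agree on "AA" (2 characters) before diverging; nothing deeper is shared.
Longest shared-prefix length: 2

2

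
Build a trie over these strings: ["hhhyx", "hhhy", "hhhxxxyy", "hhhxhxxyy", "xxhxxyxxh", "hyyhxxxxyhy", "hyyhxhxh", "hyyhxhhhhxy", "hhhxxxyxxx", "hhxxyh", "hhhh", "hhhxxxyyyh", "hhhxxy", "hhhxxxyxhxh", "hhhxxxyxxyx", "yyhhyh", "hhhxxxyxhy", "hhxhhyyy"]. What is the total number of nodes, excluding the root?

70

Count nodes per top-level branch (shared prefixes stored once):
  'h'-branch (hhhh, hhhxhxxyy, hhhxxxyxhxh, hhhxxxyxhy, hhhxxxyxxx, hhhxxxyxxyx, hhhxxxyy, hhhxxxyyyh, hhhxxy, hhhy, hhhyx, hhxhhyyy, hhxxyh, hyyhxhhhhxy, hyyhxhxh, hyyhxxxxyhy): 55 nodes
  'x'-branch (xxhxxyxxh): 9 nodes
  'y'-branch (yyhhyh): 6 nodes
Sum: 70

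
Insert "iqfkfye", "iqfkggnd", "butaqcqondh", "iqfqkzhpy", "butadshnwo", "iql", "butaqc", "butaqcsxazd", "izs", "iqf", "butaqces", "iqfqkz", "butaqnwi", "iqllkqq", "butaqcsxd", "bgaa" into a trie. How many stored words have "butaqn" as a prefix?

1

Walk to "butaqn"; the words in its subtree are exactly those with that prefix.
Matches: "butaqnwi"
Count: 1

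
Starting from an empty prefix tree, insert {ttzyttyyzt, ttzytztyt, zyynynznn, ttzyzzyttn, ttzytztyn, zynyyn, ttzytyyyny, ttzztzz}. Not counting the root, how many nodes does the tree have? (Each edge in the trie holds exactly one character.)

For each word, the new-node count is its length minus the longest prefix already in the trie:
  "ttzyttyyzt" → 10 new (t, t, z, y, t, t, y, y, z, t)
  "ttzytztyt" → prefix "ttzyt" already present; 4 new (z, t, y, t)
  "zyynynznn" → 9 new (z, y, y, n, y, n, z, n, n)
  "ttzyzzyttn" → prefix "ttzy" already present; 6 new (z, z, y, t, t, n)
  "ttzytztyn" → prefix "ttzytzty" already present; 1 new (n)
  "zynyyn" → prefix "zy" already present; 4 new (n, y, y, n)
  "ttzytyyyny" → prefix "ttzyt" already present; 5 new (y, y, y, n, y)
  "ttzztzz" → prefix "ttz" already present; 4 new (z, t, z, z)
Total nodes = 10 + 4 + 9 + 6 + 1 + 4 + 5 + 4 = 43

43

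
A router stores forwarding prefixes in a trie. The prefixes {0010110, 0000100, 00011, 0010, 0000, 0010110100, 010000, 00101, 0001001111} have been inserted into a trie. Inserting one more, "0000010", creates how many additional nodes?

The longest prefix of "0000010" already in the trie is "0000" (length 4).
Each of the 3 remaining characters creates one node.

3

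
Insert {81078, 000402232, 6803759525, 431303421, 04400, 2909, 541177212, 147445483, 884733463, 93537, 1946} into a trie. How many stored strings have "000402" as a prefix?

1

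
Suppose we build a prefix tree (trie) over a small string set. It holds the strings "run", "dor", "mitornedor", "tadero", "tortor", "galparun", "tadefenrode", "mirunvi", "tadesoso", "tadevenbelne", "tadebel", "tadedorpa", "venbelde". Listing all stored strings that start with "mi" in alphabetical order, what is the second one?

mitornedor

Words with prefix "mi", in lexicographic order: "mirunvi", "mitornedor"
Position 2: mitornedor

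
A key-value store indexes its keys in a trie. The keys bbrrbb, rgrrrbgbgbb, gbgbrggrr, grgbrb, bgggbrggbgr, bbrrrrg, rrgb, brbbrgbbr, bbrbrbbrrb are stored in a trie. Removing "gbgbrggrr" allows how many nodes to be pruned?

8

Walk "gbgbrggrr" from the leaf back toward the root, removing each node that no remaining word uses.
The suffix "bgbrggrr" (8 nodes) is used only by "gbgbrggrr"; the node for "g" still has the child "r", so pruning stops there.
Nodes removed: 8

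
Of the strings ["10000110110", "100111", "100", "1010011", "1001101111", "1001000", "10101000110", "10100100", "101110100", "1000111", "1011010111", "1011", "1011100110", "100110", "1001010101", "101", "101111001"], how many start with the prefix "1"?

Filter for entries beginning with "1":
Matches: "100", "10000110110", "1000111", "1001000", "1001010101", "100110", "1001101111", "100111", "101", "10100100", "1010011", "10101000110", "1011", "1011010111", "1011100110", "101110100", "101111001"
Count: 17

17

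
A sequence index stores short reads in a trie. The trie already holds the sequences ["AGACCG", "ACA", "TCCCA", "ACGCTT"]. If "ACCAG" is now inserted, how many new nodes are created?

3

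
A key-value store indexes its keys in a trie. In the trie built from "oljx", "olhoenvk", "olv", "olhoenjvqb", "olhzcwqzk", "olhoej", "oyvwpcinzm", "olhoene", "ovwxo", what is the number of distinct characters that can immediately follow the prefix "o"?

Walk "o" from the root, arriving at one node.
Distinct next characters after "o": l, v, y.
That node has 3 child edges.

3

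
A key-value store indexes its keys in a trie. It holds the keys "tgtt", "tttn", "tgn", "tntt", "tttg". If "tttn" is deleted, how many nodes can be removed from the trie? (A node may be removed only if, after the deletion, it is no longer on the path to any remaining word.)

Walk "tttn" from the leaf back toward the root, removing each node that no remaining word uses.
The suffix "n" (1 node) is used only by "tttn"; the node for "ttt" still has the child "g", so pruning stops there.
Nodes removed: 1

1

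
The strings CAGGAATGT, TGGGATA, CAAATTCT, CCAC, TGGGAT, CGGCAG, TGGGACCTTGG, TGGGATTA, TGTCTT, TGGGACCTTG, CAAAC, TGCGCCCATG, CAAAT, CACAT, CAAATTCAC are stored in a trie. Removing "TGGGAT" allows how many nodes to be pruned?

After clearing the end-marker at "TGGGAT", prune upward until reaching a node still needed by another word.
Every node on "TGGGAT" is still needed (e.g. by "TGGGATA"), so nothing is freed.
Nodes removed: 0

0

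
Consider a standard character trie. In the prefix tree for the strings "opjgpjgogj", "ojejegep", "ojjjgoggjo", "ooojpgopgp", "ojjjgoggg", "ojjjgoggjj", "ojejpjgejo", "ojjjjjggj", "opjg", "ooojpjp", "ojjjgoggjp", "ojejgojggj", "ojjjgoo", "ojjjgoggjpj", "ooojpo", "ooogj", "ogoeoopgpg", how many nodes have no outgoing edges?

A leaf is a node with no children — equivalently, the end of a word that is not a proper prefix of any other stored word.
Those words: "ogoeoopgpg", "ojejegep", "ojejgojggj", "ojejpjgejo", "ojjjgoggg", "ojjjgoggjj", "ojjjgoggjo", "ojjjgoggjpj", "ojjjgoo", "ojjjjjggj", "ooogj", "ooojpgopgp", "ooojpjp", "ooojpo", "opjgpjgogj"
Leaf count: 15

15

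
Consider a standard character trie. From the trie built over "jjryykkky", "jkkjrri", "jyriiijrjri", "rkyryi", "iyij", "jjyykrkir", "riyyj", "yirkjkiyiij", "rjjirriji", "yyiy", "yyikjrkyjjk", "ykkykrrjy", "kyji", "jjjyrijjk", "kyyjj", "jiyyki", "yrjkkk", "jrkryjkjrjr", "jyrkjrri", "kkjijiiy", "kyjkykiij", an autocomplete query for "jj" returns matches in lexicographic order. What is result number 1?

jjjyrijjk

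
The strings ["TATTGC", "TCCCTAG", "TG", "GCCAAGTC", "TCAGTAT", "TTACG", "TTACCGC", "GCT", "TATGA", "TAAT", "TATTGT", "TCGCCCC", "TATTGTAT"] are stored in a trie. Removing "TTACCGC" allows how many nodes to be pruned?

After clearing the end-marker at "TTACCGC", prune upward until reaching a node still needed by another word.
The suffix "CGC" (3 nodes) is used only by "TTACCGC"; the node for "TTAC" still has the child "G", so pruning stops there.
Nodes removed: 3

3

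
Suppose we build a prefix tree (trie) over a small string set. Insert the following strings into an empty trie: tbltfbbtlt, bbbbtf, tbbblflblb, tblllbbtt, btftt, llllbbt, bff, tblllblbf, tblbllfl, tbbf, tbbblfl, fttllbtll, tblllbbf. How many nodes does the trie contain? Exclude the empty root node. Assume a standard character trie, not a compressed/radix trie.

Trace insertions, counting only characters that open a new branch:
  "tbltfbbtlt" → 10 new (t, b, l, t, f, b, b, t, l, t)
  "bbbbtf" → 6 new (b, b, b, b, t, f)
  "tbbblflblb" → prefix "tb" already present; 8 new (b, b, l, f, l, b, l, b)
  "tblllbbtt" → prefix "tbl" already present; 6 new (l, l, b, b, t, t)
  "btftt" → prefix "b" already present; 4 new (t, f, t, t)
  "llllbbt" → 7 new (l, l, l, l, b, b, t)
  "bff" → prefix "b" already present; 2 new (f, f)
  "tblllblbf" → prefix "tblllb" already present; 3 new (l, b, f)
  "tblbllfl" → prefix "tbl" already present; 5 new (b, l, l, f, l)
  "tbbf" → prefix "tbb" already present; 1 new (f)
  "tbbblfl" → prefix "tbbblfl" already present; 0 new (none)
  "fttllbtll" → 9 new (f, t, t, l, l, b, t, l, l)
  "tblllbbf" → prefix "tblllbb" already present; 1 new (f)
Total nodes = 10 + 6 + 8 + 6 + 4 + 7 + 2 + 3 + 5 + 1 + 0 + 9 + 1 = 62

62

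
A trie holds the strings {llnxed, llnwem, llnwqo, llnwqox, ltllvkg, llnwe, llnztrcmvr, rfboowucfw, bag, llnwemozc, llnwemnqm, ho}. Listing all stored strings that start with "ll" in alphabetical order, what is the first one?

llnwe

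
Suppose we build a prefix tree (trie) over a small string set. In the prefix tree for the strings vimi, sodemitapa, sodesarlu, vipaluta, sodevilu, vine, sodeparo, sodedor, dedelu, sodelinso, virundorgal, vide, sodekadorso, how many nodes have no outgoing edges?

A leaf is a node with no children — equivalently, the end of a word that is not a proper prefix of any other stored word.
Those words: "dedelu", "sodedor", "sodekadorso", "sodelinso", "sodemitapa", "sodeparo", "sodesarlu", "sodevilu", "vide", "vimi", "vine", "vipaluta", "virundorgal"
Leaf count: 13

13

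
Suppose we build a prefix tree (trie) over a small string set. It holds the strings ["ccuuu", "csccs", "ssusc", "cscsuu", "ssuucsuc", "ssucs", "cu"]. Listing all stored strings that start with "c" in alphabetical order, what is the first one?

ccuuu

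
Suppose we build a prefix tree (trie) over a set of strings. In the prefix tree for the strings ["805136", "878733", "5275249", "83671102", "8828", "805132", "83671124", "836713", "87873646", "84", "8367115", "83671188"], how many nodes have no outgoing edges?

A leaf is a node with no children — equivalently, the end of a word that is not a proper prefix of any other stored word.
Those words: "5275249", "805132", "805136", "83671102", "83671124", "8367115", "83671188", "836713", "84", "878733", "87873646", "8828"
Leaf count: 12

12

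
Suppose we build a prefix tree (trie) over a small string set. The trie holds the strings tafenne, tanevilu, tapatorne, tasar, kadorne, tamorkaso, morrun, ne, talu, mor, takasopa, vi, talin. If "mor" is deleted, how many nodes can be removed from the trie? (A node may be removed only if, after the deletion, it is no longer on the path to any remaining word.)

0

A node on "mor"'s path can go only if nothing else ends at it or branches off below it.
Every node on "mor" is still needed (e.g. by "morrun"), so nothing is freed.
Nodes removed: 0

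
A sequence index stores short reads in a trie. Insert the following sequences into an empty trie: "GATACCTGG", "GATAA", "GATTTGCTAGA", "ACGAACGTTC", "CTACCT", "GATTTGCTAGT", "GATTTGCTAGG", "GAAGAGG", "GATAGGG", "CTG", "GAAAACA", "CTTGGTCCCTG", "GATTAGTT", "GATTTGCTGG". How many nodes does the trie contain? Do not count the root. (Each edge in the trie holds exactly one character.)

64

Trace insertions, counting only characters that open a new branch:
  "GATACCTGG" → 9 new (G, A, T, A, C, C, T, G, G)
  "GATAA" → prefix "GATA" already present; 1 new (A)
  "GATTTGCTAGA" → prefix "GAT" already present; 8 new (T, T, G, C, T, A, G, A)
  "ACGAACGTTC" → 10 new (A, C, G, A, A, C, G, T, T, C)
  "CTACCT" → 6 new (C, T, A, C, C, T)
  "GATTTGCTAGT" → prefix "GATTTGCTAG" already present; 1 new (T)
  "GATTTGCTAGG" → prefix "GATTTGCTAG" already present; 1 new (G)
  "GAAGAGG" → prefix "GA" already present; 5 new (A, G, A, G, G)
  "GATAGGG" → prefix "GATA" already present; 3 new (G, G, G)
  "CTG" → prefix "CT" already present; 1 new (G)
  "GAAAACA" → prefix "GAA" already present; 4 new (A, A, C, A)
  "CTTGGTCCCTG" → prefix "CT" already present; 9 new (T, G, G, T, C, C, C, T, G)
  "GATTAGTT" → prefix "GATT" already present; 4 new (A, G, T, T)
  "GATTTGCTGG" → prefix "GATTTGCT" already present; 2 new (G, G)
Total nodes = 9 + 1 + 8 + 10 + 6 + 1 + 1 + 5 + 3 + 1 + 4 + 9 + 4 + 2 = 64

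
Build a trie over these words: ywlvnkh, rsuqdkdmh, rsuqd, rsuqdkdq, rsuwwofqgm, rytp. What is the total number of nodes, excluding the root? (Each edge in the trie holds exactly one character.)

27

Insert word by word; a character creates a node only if that edge doesn't already exist:
  "ywlvnkh" → 7 new (y, w, l, v, n, k, h)
  "rsuqdkdmh" → 9 new (r, s, u, q, d, k, d, m, h)
  "rsuqd" → prefix "rsuqd" already present; 0 new (none)
  "rsuqdkdq" → prefix "rsuqdkd" already present; 1 new (q)
  "rsuwwofqgm" → prefix "rsu" already present; 7 new (w, w, o, f, q, g, m)
  "rytp" → prefix "r" already present; 3 new (y, t, p)
Total nodes = 7 + 9 + 0 + 1 + 7 + 3 = 27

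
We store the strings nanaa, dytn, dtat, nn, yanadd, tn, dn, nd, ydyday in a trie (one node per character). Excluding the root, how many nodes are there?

28

Count nodes per top-level branch (shared prefixes stored once):
  'd'-branch (dn, dtat, dytn): 8 nodes
  'n'-branch (nanaa, nd, nn): 7 nodes
  't'-branch (tn): 2 nodes
  'y'-branch (yanadd, ydyday): 11 nodes
Sum: 28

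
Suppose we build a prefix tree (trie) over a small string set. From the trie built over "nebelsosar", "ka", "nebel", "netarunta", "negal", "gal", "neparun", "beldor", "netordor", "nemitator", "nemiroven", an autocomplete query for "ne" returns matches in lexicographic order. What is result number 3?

negal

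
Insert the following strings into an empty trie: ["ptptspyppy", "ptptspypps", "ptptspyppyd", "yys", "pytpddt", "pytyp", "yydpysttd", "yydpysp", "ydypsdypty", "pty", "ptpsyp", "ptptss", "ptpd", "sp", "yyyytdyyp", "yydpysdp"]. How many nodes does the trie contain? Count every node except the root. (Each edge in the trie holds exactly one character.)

57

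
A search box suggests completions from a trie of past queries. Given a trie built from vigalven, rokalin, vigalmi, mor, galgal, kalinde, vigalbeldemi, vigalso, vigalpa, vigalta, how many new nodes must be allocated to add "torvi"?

No existing word starts with "t", so every character of "torvi" needs a new node.
5 − 0 = 5 new nodes.

5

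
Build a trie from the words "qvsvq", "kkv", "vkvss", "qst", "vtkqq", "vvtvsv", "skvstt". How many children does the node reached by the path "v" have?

3

Walk "v" from the root, arriving at one node.
Characters that immediately follow "v" among the stored strings: {k, t, v}.
That node has 3 child edges.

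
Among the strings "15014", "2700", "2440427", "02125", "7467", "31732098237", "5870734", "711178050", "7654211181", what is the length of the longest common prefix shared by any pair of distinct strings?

1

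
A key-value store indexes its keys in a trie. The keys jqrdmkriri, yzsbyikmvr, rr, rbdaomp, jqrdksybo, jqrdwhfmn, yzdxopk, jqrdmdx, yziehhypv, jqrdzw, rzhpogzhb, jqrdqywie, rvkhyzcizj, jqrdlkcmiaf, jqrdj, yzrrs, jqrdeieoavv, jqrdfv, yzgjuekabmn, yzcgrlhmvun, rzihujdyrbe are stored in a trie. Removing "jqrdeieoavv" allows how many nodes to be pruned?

7

After clearing the end-marker at "jqrdeieoavv", prune upward until reaching a node still needed by another word.
The suffix "eieoavv" (7 nodes) is used only by "jqrdeieoavv"; the node for "jqrd" still has the child "m", so pruning stops there.
Nodes removed: 7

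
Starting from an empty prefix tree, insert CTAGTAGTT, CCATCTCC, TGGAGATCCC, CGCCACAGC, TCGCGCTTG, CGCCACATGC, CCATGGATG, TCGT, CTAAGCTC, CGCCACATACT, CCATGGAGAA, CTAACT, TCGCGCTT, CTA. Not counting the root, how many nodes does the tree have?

64

For each word, the new-node count is its length minus the longest prefix already in the trie:
  "CTAGTAGTT" → 9 new (C, T, A, G, T, A, G, T, T)
  "CCATCTCC" → prefix "C" already present; 7 new (C, A, T, C, T, C, C)
  "TGGAGATCCC" → 10 new (T, G, G, A, G, A, T, C, C, C)
  "CGCCACAGC" → prefix "C" already present; 8 new (G, C, C, A, C, A, G, C)
  "TCGCGCTTG" → prefix "T" already present; 8 new (C, G, C, G, C, T, T, G)
  "CGCCACATGC" → prefix "CGCCACA" already present; 3 new (T, G, C)
  "CCATGGATG" → prefix "CCAT" already present; 5 new (G, G, A, T, G)
  "TCGT" → prefix "TCG" already present; 1 new (T)
  "CTAAGCTC" → prefix "CTA" already present; 5 new (A, G, C, T, C)
  "CGCCACATACT" → prefix "CGCCACAT" already present; 3 new (A, C, T)
  "CCATGGAGAA" → prefix "CCATGGA" already present; 3 new (G, A, A)
  "CTAACT" → prefix "CTAA" already present; 2 new (C, T)
  "TCGCGCTT" → prefix "TCGCGCTT" already present; 0 new (none)
  "CTA" → prefix "CTA" already present; 0 new (none)
Total nodes = 9 + 7 + 10 + 8 + 8 + 3 + 5 + 1 + 5 + 3 + 3 + 2 + 0 + 0 = 64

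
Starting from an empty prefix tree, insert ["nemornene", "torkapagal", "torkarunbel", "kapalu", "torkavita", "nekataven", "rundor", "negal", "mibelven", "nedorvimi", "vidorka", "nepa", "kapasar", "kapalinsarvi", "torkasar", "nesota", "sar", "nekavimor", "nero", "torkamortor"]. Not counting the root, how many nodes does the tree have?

108

Trace insertions, counting only characters that open a new branch:
  "nemornene" → 9 new (n, e, m, o, r, n, e, n, e)
  "torkapagal" → 10 new (t, o, r, k, a, p, a, g, a, l)
  "torkarunbel" → prefix "torka" already present; 6 new (r, u, n, b, e, l)
  "kapalu" → 6 new (k, a, p, a, l, u)
  "torkavita" → prefix "torka" already present; 4 new (v, i, t, a)
  "nekataven" → prefix "ne" already present; 7 new (k, a, t, a, v, e, n)
  "rundor" → 6 new (r, u, n, d, o, r)
  "negal" → prefix "ne" already present; 3 new (g, a, l)
  "mibelven" → 8 new (m, i, b, e, l, v, e, n)
  "nedorvimi" → prefix "ne" already present; 7 new (d, o, r, v, i, m, i)
  "vidorka" → 7 new (v, i, d, o, r, k, a)
  "nepa" → prefix "ne" already present; 2 new (p, a)
  "kapasar" → prefix "kapa" already present; 3 new (s, a, r)
  "kapalinsarvi" → prefix "kapal" already present; 7 new (i, n, s, a, r, v, i)
  "torkasar" → prefix "torka" already present; 3 new (s, a, r)
  "nesota" → prefix "ne" already present; 4 new (s, o, t, a)
  "sar" → 3 new (s, a, r)
  "nekavimor" → prefix "neka" already present; 5 new (v, i, m, o, r)
  "nero" → prefix "ne" already present; 2 new (r, o)
  "torkamortor" → prefix "torka" already present; 6 new (m, o, r, t, o, r)
Total nodes = 9 + 10 + 6 + 6 + 4 + 7 + 6 + 3 + 8 + 7 + 7 + 2 + 3 + 7 + 3 + 4 + 3 + 5 + 2 + 6 = 108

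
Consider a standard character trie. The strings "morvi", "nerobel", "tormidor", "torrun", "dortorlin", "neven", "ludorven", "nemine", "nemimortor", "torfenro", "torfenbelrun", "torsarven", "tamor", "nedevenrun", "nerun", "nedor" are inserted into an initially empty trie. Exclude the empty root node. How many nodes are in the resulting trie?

86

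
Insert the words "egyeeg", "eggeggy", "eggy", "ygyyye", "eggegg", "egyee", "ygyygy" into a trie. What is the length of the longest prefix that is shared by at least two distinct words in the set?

6

Equivalently: take the maximum, over all pairs, of their longest common prefix length.
"eggegg" and "eggeggy" agree on "eggegg" (6 characters) before diverging; nothing deeper is shared.
Longest shared-prefix length: 6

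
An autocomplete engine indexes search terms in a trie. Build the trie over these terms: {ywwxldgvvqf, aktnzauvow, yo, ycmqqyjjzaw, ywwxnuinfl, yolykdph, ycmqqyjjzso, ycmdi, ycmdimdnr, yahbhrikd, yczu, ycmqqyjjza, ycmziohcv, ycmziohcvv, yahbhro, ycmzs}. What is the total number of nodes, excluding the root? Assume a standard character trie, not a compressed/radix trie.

71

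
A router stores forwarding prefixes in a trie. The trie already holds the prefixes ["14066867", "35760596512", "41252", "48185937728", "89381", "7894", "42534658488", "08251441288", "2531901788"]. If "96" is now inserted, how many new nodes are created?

No existing word starts with "9", so every character of "96" needs a new node.
2 − 0 = 2 new nodes.

2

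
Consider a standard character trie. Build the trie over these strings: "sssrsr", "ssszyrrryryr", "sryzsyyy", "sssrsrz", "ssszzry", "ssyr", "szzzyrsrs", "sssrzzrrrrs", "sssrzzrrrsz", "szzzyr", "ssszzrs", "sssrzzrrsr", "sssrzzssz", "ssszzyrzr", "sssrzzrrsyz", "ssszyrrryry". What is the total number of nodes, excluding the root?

57

For each word, the new-node count is its length minus the longest prefix already in the trie:
  "sssrsr" → 6 new (s, s, s, r, s, r)
  "ssszyrrryryr" → prefix "sss" already present; 9 new (z, y, r, r, r, y, r, y, r)
  "sryzsyyy" → prefix "s" already present; 7 new (r, y, z, s, y, y, y)
  "sssrsrz" → prefix "sssrsr" already present; 1 new (z)
  "ssszzry" → prefix "sssz" already present; 3 new (z, r, y)
  "ssyr" → prefix "ss" already present; 2 new (y, r)
  "szzzyrsrs" → prefix "s" already present; 8 new (z, z, z, y, r, s, r, s)
  "sssrzzrrrrs" → prefix "sssr" already present; 7 new (z, z, r, r, r, r, s)
  "sssrzzrrrsz" → prefix "sssrzzrrr" already present; 2 new (s, z)
  "szzzyr" → prefix "szzzyr" already present; 0 new (none)
  "ssszzrs" → prefix "ssszzr" already present; 1 new (s)
  "sssrzzrrsr" → prefix "sssrzzrr" already present; 2 new (s, r)
  "sssrzzssz" → prefix "sssrzz" already present; 3 new (s, s, z)
  "ssszzyrzr" → prefix "ssszz" already present; 4 new (y, r, z, r)
  "sssrzzrrsyz" → prefix "sssrzzrrs" already present; 2 new (y, z)
  "ssszyrrryry" → prefix "ssszyrrryry" already present; 0 new (none)
Total nodes = 6 + 9 + 7 + 1 + 3 + 2 + 8 + 7 + 2 + 0 + 1 + 2 + 3 + 4 + 2 + 0 = 57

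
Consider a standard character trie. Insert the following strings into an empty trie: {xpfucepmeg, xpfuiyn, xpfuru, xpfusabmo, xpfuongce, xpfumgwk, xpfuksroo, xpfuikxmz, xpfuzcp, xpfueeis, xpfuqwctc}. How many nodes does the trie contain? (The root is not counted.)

Insert word by word; a character creates a node only if that edge doesn't already exist:
  "xpfucepmeg" → 10 new (x, p, f, u, c, e, p, m, e, g)
  "xpfuiyn" → prefix "xpfu" already present; 3 new (i, y, n)
  "xpfuru" → prefix "xpfu" already present; 2 new (r, u)
  "xpfusabmo" → prefix "xpfu" already present; 5 new (s, a, b, m, o)
  "xpfuongce" → prefix "xpfu" already present; 5 new (o, n, g, c, e)
  "xpfumgwk" → prefix "xpfu" already present; 4 new (m, g, w, k)
  "xpfuksroo" → prefix "xpfu" already present; 5 new (k, s, r, o, o)
  "xpfuikxmz" → prefix "xpfui" already present; 4 new (k, x, m, z)
  "xpfuzcp" → prefix "xpfu" already present; 3 new (z, c, p)
  "xpfueeis" → prefix "xpfu" already present; 4 new (e, e, i, s)
  "xpfuqwctc" → prefix "xpfu" already present; 5 new (q, w, c, t, c)
Total nodes = 10 + 3 + 2 + 5 + 5 + 4 + 5 + 4 + 3 + 4 + 5 = 50

50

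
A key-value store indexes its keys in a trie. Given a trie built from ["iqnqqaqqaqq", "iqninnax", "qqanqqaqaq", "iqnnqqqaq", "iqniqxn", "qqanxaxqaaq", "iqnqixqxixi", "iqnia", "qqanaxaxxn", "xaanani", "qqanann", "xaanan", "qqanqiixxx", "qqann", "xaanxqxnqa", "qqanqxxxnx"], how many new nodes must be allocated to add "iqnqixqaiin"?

The longest prefix of "iqnqixqaiin" already in the trie is "iqnqixq" (length 7).
So 11 − 7 = 4 new nodes.

4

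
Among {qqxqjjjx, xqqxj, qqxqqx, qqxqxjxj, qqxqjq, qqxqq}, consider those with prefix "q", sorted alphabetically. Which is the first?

Words with prefix "q", in lexicographic order: "qqxqjjjx", "qqxqjq", "qqxqq", "qqxqqx", "qqxqxjxj"
The 1st is qqxqjjjx.

qqxqjjjx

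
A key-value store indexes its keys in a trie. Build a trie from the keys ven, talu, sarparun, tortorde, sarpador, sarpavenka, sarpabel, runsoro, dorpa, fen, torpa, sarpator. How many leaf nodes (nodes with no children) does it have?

12

Leaves are exactly the stored words that no other stored word extends.
Those words: "dorpa", "fen", "runsoro", "sarpabel", "sarpador", "sarparun", "sarpator", "sarpavenka", "talu", "torpa", "tortorde", "ven"
Leaf count: 12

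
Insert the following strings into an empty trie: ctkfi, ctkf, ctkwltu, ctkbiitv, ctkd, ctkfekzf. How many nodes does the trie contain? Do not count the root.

Trie structure (* marks end of a word):
(root)
└─ c
   └─ t
      └─ k
         ├─ b
         │  └─ i
         │     └─ i
         │        └─ t
         │           └─ v *
         ├─ d *
         ├─ f *
         │  ├─ e
         │  │  └─ k
         │  │     └─ z
         │  │        └─ f *
         │  └─ i *
         └─ w
            └─ l
               └─ t
                  └─ u *
Counting every labelled node above: 19.

19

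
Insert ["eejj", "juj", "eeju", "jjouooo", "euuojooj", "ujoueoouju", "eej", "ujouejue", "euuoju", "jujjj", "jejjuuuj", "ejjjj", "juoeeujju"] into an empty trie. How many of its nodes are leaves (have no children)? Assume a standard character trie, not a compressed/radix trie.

11

A leaf is a node with no children — equivalently, the end of a word that is not a proper prefix of any other stored word.
Those words: "eejj", "eeju", "ejjjj", "euuojooj", "euuoju", "jejjuuuj", "jjouooo", "jujjj", "juoeeujju", "ujouejue", "ujoueoouju"
Leaf count: 11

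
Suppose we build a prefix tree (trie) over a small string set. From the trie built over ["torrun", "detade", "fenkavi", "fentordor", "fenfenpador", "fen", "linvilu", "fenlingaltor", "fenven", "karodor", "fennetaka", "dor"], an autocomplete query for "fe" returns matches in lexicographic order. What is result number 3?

Filter for "fe…" and sort: "fen", "fenfenpador", "fenkavi", "fenlingaltor", "fennetaka", "fentordor", "fenven"
Position 3: fenkavi

fenkavi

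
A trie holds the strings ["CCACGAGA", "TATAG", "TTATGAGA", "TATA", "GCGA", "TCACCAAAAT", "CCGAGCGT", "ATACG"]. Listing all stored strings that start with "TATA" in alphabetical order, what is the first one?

TATA

Filter for "TATA…" and sort: "TATA", "TATAG"
The 1st is TATA.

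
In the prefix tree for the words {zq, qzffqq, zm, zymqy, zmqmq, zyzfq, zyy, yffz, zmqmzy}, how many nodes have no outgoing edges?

Leaves are exactly the stored words that no other stored word extends.
Those words: "qzffqq", "yffz", "zmqmq", "zmqmzy", "zq", "zymqy", "zyy", "zyzfq"
Leaf count: 8

8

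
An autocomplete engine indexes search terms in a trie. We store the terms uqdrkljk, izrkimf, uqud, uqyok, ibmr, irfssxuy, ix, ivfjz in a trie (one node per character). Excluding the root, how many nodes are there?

35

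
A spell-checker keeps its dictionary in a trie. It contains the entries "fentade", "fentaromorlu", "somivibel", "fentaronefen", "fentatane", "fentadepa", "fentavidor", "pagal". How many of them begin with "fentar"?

2

Filter for entries beginning with "fentar":
Matches: "fentaromorlu", "fentaronefen"
Count: 2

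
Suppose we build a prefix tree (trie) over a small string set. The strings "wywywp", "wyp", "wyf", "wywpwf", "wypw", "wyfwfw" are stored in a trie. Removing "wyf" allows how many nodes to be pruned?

Walk "wyf" from the leaf back toward the root, removing each node that no remaining word uses.
Every node on "wyf" is still needed (e.g. by "wyfwfw"), so nothing is freed.
Nodes removed: 0

0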